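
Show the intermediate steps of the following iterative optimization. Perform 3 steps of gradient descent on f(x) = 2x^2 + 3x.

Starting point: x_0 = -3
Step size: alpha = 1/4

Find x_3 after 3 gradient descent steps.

f(x) = 2x^2 + 3x, f'(x) = 4x + (3)
Step 1: f'(-3) = -9, x_1 = -3 - 1/4 * -9 = -3/4
Step 2: f'(-3/4) = 0, x_2 = -3/4 - 1/4 * 0 = -3/4
Step 3: f'(-3/4) = 0, x_3 = -3/4 - 1/4 * 0 = -3/4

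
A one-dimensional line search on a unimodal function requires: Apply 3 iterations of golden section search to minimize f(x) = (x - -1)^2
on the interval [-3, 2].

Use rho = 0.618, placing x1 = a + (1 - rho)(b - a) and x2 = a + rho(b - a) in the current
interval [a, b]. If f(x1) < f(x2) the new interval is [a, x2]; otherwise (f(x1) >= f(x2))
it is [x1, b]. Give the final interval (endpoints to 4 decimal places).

Golden section search for min of f(x) = (x - -1)^2 on [-3, 2].
Each step: x1 = a + (1 - rho)(b - a), x2 = a + rho(b - a); if f(x1) < f(x2) keep [a, x2], otherwise keep [x1, b].
Step 1: [-3.0000, 2.0000], x1=-1.0900 (f=0.0081), x2=0.0900 (f=1.1881); f(x1) < f(x2) => keep [-3.0000, 0.0900]
Step 2: [-3.0000, 0.0900], x1=-1.8196 (f=0.6718), x2=-1.0904 (f=0.0082); f(x1) > f(x2) => keep [-1.8196, 0.0900]
Step 3: [-1.8196, 0.0900], x1=-1.0901 (f=0.0081), x2=-0.6395 (f=0.1300); f(x1) < f(x2) => keep [-1.8196, -0.6395]
Final interval: [-1.8196, -0.6395]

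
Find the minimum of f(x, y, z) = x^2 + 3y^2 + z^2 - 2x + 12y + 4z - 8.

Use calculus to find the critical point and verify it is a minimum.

f(x,y,z) = x^2 + 3y^2 + z^2 - 2x + 12y + 4z - 8
df/dx = 2x + (-2) = 0 => x = 1
df/dy = 6y + (12) = 0 => y = -2
df/dz = 2z + (4) = 0 => z = -2
f(1,-2,-2) = 1*(1)^2 + 3*(-2)^2 + 1*(-2)^2 + -2*(1) + 12*(-2) + 4*(-2) + -8 = -25
Hessian is diagonal with entries 2, 6, 2 > 0, confirmed minimum.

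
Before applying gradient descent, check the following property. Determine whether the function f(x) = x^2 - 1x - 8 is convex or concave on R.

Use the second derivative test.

f(x) = x^2 - 1x - 8
f'(x) = 2x - 1
f''(x) = 2
Since f''(x) = 2 > 0 for all x, f is convex on R.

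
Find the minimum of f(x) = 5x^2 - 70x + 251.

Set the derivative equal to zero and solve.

f(x) = 5x^2 - 70x + 251
f'(x) = 10x + (-70) = 0
x = 70/10 = 7
f(7) = 6
Since f''(x) = 10 > 0, this is a minimum.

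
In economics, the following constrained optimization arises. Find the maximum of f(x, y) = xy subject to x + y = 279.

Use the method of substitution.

Substitute y = 279 - x into f(x,y) = xy:
g(x) = x(279 - x) = 279x - x^2
g'(x) = 279 - 2x = 0  =>  x = 279/2
y = 279 - 279/2 = 279/2
Maximum value = (279/2) * (279/2) = 77841/4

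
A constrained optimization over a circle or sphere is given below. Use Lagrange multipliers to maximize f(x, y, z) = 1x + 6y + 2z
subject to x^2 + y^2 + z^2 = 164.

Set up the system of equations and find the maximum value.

Lagrange conditions: 1 = 2*lambda*x, 6 = 2*lambda*y, 2 = 2*lambda*z
So x:1 = y:6 = z:2, i.e. x = 1t, y = 6t, z = 2t
Constraint: t^2*(1^2 + 6^2 + 2^2) = 164
  t^2 * 41 = 164  =>  t = sqrt(4)
Maximum = 1*1t + 6*6t + 2*2t = 41*sqrt(4) = 82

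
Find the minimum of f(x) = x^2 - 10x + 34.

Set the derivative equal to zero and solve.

f(x) = x^2 - 10x + 34
f'(x) = 2x + (-10) = 0
x = 10/2 = 5
f(5) = 9
Since f''(x) = 2 > 0, this is a minimum.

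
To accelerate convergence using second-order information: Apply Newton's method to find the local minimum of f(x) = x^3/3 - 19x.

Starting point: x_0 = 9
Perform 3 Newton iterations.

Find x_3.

f(x) = x^3/3 - 19x
f'(x) = x^2 - 19, f''(x) = 2x
Newton update: x_{n+1} = x_n - (x_n^2 - 19)/(2*x_n)
Step 1: x_0 = 9, f'=62, f''=18, x_1 = 50/9
Step 2: x_1 = 50/9, f'=961/81, f''=100/9, x_2 = 4039/900
Step 3: x_2 = 4039/900, f'=923521/810000, f''=4039/450, x_3 = 31703521/7270200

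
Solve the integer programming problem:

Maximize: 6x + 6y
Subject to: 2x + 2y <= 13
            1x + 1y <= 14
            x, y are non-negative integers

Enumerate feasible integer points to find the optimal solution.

Constraint 1: 2x + 2y <= 13
Constraint 2: 1x + 1y <= 14
Feasible x range (need y >= 0): 0 <= x <= min(13/2, 14/1) => x in {0, ..., 6}.
Enumerate feasible integer points row by row (the coefficient of y is 6 > 0, so for each x the largest feasible y gives the best value):
  x = 0: y <= min((13 - 2*0)/2, (14 - 1*0)/1) => y in {0, ..., 6}; best 6*0 + 6*6 = 36
  x = 1: y <= min((13 - 2*1)/2, (14 - 1*1)/1) => y in {0, ..., 5}; best 6*1 + 6*5 = 36
  x = 2: y <= min((13 - 2*2)/2, (14 - 1*2)/1) => y in {0, ..., 4}; best 6*2 + 6*4 = 36
  x = 3: y <= min((13 - 2*3)/2, (14 - 1*3)/1) => y in {0, ..., 3}; best 6*3 + 6*3 = 36
  x = 4: y <= min((13 - 2*4)/2, (14 - 1*4)/1) => y in {0, ..., 2}; best 6*4 + 6*2 = 36
  x = 5: y <= min((13 - 2*5)/2, (14 - 1*5)/1) => y in {0, ..., 1}; best 6*5 + 6*1 = 36
  x = 6: y <= min((13 - 2*6)/2, (14 - 1*6)/1) => y in {0}; best 6*6 + 6*0 = 36
The maximum 6x + 6y = 36 is achieved at x = 0, y = 6.
(The same value 36 is also attained at (1, 5), (2, 4), (3, 3), (4, 2), (5, 1), (6, 0).)
Check: 2*0 + 2*6 = 12 <= 13 and 1*0 + 1*6 = 6 <= 14.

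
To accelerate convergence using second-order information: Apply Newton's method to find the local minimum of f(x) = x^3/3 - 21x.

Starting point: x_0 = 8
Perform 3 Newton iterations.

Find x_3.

f(x) = x^3/3 - 21x
f'(x) = x^2 - 21, f''(x) = 2x
Newton update: x_{n+1} = x_n - (x_n^2 - 21)/(2*x_n)
Step 1: x_0 = 8, f'=43, f''=16, x_1 = 85/16
Step 2: x_1 = 85/16, f'=1849/256, f''=85/8, x_2 = 12601/2720
Step 3: x_2 = 12601/2720, f'=3418801/7398400, f''=12601/1360, x_3 = 314151601/68549440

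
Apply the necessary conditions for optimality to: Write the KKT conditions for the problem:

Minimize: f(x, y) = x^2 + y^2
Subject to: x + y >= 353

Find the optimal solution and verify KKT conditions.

KKT conditions for min x^2 + y^2 s.t. x + y >= 353:
Stationarity: 2x = mu, 2y = mu
So x = y = mu/2.
Complementary slackness: mu*(x + y - 353) = 0
Primal feasibility: x + y >= 353; dual feasibility: mu >= 0
If mu = 0 then x = y = 0, but 0 + 0 < 353 is infeasible, so the constraint is active.
Constraint active: x + y = 2*(mu/2) = 353 => mu = 353
x = y = 353/2, f = 124609/2
Verify: stationarity 2*(353/2) = 353 = mu; primal 353/2 + 353/2 = 353 >= 353; dual mu = 353 >= 0; complementary slackness 353*(353 - 353) = 0. All KKT conditions hold.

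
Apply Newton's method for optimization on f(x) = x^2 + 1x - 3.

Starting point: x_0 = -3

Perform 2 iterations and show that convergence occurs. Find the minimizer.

f(x) = x^2 + 1x - 3, f'(x) = 2x + (1), f''(x) = 2
Step 1: f'(-3) = -5, x_1 = -3 - -5/2 = -1/2
Step 2: f'(-1/2) = 0, x_2 = -1/2 (converged)
Newton's method converges in 1 step for quadratics.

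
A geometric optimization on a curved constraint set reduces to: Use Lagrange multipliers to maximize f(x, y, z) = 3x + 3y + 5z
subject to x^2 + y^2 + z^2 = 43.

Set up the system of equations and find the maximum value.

Lagrange conditions: 3 = 2*lambda*x, 3 = 2*lambda*y, 5 = 2*lambda*z
So x:3 = y:3 = z:5, i.e. x = 3t, y = 3t, z = 5t
Constraint: t^2*(3^2 + 3^2 + 5^2) = 43
  t^2 * 43 = 43  =>  t = sqrt(1)
Maximum = 3*3t + 3*3t + 5*5t = 43*sqrt(1) = 43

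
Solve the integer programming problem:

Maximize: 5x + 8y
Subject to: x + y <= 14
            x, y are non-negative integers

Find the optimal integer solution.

Objective: 5x + 8y, constraint: x + y <= 14
Coefficient of y is 8 > coefficient of x is 5, so allocate the entire budget to y.
Optimal: x = 0, y = 14, value = 112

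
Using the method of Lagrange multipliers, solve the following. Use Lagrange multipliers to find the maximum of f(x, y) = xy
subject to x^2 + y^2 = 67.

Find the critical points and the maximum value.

Lagrange conditions: y = 2*lambda*x and x = 2*lambda*y
If x = 0 then y = 0, violating the constraint, so x, y != 0.
Dividing: y/x = x/y => x^2 = y^2 => y = x or y = -x
Constraint: 2x^2 = 67 => x^2 = 67/2 => x = +/-sqrt(67/2)
Critical points: (sqrt(67/2), sqrt(67/2)), (-sqrt(67/2), -sqrt(67/2)), (sqrt(67/2), -sqrt(67/2)), (-sqrt(67/2), sqrt(67/2))
  y = x:  xy = x^2 = 67/2  at (sqrt(67/2), sqrt(67/2)) and (-sqrt(67/2), -sqrt(67/2))
  y = -x: xy = -x^2 = -67/2 at (sqrt(67/2), -sqrt(67/2)) and (-sqrt(67/2), sqrt(67/2))
Maximum xy = 67/2 at (sqrt(67/2), sqrt(67/2)) and (-sqrt(67/2), -sqrt(67/2))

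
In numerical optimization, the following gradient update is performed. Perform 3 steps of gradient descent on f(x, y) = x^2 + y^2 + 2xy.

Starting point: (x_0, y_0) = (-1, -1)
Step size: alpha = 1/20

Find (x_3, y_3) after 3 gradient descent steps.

f(x,y) = x^2 + y^2 + 2xy
grad_x = 2x + 2y, grad_y = 2y + 2x
Step 1: grad = (-4, -4), (-4/5, -4/5)
Step 2: grad = (-16/5, -16/5), (-16/25, -16/25)
Step 3: grad = (-64/25, -64/25), (-64/125, -64/125)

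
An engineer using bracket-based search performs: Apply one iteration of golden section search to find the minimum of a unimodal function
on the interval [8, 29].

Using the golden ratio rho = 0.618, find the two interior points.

Golden section search on [8, 29].
Golden ratio rho = 0.618 (approx).
Interior points:
  x_1 = 8 + (1-0.618)*21 = 16.0220
  x_2 = 8 + 0.618*21 = 20.9780
Compare f(x_1) and f(x_2) to determine which subinterval to keep.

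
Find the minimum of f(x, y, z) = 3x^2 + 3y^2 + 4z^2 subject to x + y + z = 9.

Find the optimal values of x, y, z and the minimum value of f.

Using Lagrange multipliers on f = 3x^2 + 3y^2 + 4z^2 with constraint x + y + z = 9:
Conditions: 2*3*x = lambda, 2*3*y = lambda, 2*4*z = lambda
So x = lambda/6, y = lambda/6, z = lambda/8
Substituting into constraint: lambda * (11/24) = 9
lambda = 216/11
x = 36/11, y = 36/11, z = 27/11
Minimum value = 972/11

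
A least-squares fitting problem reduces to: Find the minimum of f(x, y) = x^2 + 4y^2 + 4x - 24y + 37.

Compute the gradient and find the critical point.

f(x,y) = x^2 + 4y^2 + 4x - 24y + 37
df/dx = 2x + (4) = 0  =>  x = -2
df/dy = 8y + (-24) = 0  =>  y = 3
f(-2, 3) = 1*(-2)^2 + 4*(3)^2 + 4*(-2) + -24*(3) + 37 = -3
Hessian is diagonal with entries 2, 8 > 0, so this is a minimum.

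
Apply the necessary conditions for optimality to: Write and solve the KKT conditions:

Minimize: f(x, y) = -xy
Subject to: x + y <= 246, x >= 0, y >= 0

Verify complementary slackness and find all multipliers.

Problem: min -xy s.t. x + y <= 246 (multiplier lambda), x >= 0 (mu_x), y >= 0 (mu_y)
KKT stationarity: -y + lambda - mu_x = 0, -x + lambda - mu_y = 0, with lambda, mu_x, mu_y >= 0
Complementary slackness: lambda*(x + y - 246) = 0, mu_x*x = 0, mu_y*y = 0
If lambda = 0: y = -mu_x <= 0 and x = -mu_y <= 0 force x = y = 0 with f = 0; but x = y = 123 is feasible with f = -15129 < 0, so this is not the minimum. Hence lambda > 0 and x + y = 246.
Try x > 0, y > 0 (so mu_x = mu_y = 0): y = lambda, x = lambda => x = y = lambda
x + y = 246 => 2*lambda = 246 => lambda = 123
x* = y* = 123 > 0, consistent with mu_x = mu_y = 0.
(Any feasible point with x = 0 or y = 0 has f = 0 > -15129, so the minimum is not on those boundaries.)
min(-xy) = -15129 (i.e. max xy = 15129)
Multipliers: lambda = 123, mu_x = 0, mu_y = 0
Complementary slackness: lambda*(x + y - 246) = 123*(123 + 123 - 246) = 0, mu_x*x = 0*123 = 0, mu_y*y = 0*123 = 0. Satisfied.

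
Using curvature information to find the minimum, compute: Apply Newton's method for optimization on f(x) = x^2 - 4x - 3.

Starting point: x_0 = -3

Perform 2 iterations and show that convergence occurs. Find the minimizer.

f(x) = x^2 - 4x - 3, f'(x) = 2x + (-4), f''(x) = 2
Step 1: f'(-3) = -10, x_1 = -3 - -10/2 = 2
Step 2: f'(2) = 0, x_2 = 2 (converged)
Newton's method converges in 1 step for quadratics.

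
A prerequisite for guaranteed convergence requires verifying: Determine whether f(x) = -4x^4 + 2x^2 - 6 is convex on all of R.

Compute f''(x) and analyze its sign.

f(x) = -4x^4 + 2x^2 - 6
f'(x) = -16x^3 + 4x
f''(x) = -48x^2 + 4
f''(x) = -48x^2 + 4 -> -inf as |x| -> inf
Therefore, f is not globally convex on R.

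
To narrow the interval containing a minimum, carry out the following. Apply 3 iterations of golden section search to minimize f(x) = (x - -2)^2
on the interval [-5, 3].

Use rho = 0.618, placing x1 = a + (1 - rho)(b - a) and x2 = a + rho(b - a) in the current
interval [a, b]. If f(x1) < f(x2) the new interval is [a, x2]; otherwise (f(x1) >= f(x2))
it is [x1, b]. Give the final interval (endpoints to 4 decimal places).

Golden section search for min of f(x) = (x - -2)^2 on [-5, 3].
Each step: x1 = a + (1 - rho)(b - a), x2 = a + rho(b - a); if f(x1) < f(x2) keep [a, x2], otherwise keep [x1, b].
Step 1: [-5.0000, 3.0000], x1=-1.9440 (f=0.0031), x2=-0.0560 (f=3.7791); f(x1) < f(x2) => keep [-5.0000, -0.0560]
Step 2: [-5.0000, -0.0560], x1=-3.1114 (f=1.2352), x2=-1.9446 (f=0.0031); f(x1) > f(x2) => keep [-3.1114, -0.0560]
Step 3: [-3.1114, -0.0560], x1=-1.9442 (f=0.0031), x2=-1.2232 (f=0.6035); f(x1) < f(x2) => keep [-3.1114, -1.2232]
Final interval: [-3.1114, -1.2232]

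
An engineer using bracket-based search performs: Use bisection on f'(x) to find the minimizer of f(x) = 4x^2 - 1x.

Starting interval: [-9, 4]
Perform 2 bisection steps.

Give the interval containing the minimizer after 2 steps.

Finding critical point of f(x) = 4x^2 - 1x using bisection on f'(x) = 8x + -1.
f'(x) = 0 when x = 1/8.
Starting interval: [-9, 4]
Step 1: mid = -5/2, f'(mid) = -21, new interval = [-5/2, 4]
Step 2: mid = 3/4, f'(mid) = 5, new interval = [-5/2, 3/4]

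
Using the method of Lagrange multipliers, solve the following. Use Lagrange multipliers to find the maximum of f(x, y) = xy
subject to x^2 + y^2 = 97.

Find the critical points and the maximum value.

Lagrange conditions: y = 2*lambda*x and x = 2*lambda*y
If x = 0 then y = 0, violating the constraint, so x, y != 0.
Dividing: y/x = x/y => x^2 = y^2 => y = x or y = -x
Constraint: 2x^2 = 97 => x^2 = 97/2 => x = +/-sqrt(97/2)
Critical points: (sqrt(97/2), sqrt(97/2)), (-sqrt(97/2), -sqrt(97/2)), (sqrt(97/2), -sqrt(97/2)), (-sqrt(97/2), sqrt(97/2))
  y = x:  xy = x^2 = 97/2  at (sqrt(97/2), sqrt(97/2)) and (-sqrt(97/2), -sqrt(97/2))
  y = -x: xy = -x^2 = -97/2 at (sqrt(97/2), -sqrt(97/2)) and (-sqrt(97/2), sqrt(97/2))
Maximum xy = 97/2 at (sqrt(97/2), sqrt(97/2)) and (-sqrt(97/2), -sqrt(97/2))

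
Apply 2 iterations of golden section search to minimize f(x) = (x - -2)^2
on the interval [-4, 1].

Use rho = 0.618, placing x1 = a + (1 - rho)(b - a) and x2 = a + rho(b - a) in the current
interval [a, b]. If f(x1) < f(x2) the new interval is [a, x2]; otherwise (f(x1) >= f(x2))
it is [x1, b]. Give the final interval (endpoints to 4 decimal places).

Golden section search for min of f(x) = (x - -2)^2 on [-4, 1].
Each step: x1 = a + (1 - rho)(b - a), x2 = a + rho(b - a); if f(x1) < f(x2) keep [a, x2], otherwise keep [x1, b].
Step 1: [-4.0000, 1.0000], x1=-2.0900 (f=0.0081), x2=-0.9100 (f=1.1881); f(x1) < f(x2) => keep [-4.0000, -0.9100]
Step 2: [-4.0000, -0.9100], x1=-2.8196 (f=0.6718), x2=-2.0904 (f=0.0082); f(x1) > f(x2) => keep [-2.8196, -0.9100]
Final interval: [-2.8196, -0.9100]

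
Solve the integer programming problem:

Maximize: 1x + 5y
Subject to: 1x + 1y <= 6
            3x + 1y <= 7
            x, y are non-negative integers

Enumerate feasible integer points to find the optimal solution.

Constraint 1: 1x + 1y <= 6
Constraint 2: 3x + 1y <= 7
Feasible x range (need y >= 0): 0 <= x <= min(6/1, 7/3) => x in {0, ..., 2}.
Enumerate feasible integer points row by row (the coefficient of y is 5 > 0, so for each x the largest feasible y gives the best value):
  x = 0: y <= min((6 - 1*0)/1, (7 - 3*0)/1) => y in {0, ..., 6}; best 1*0 + 5*6 = 30
  x = 1: y <= min((6 - 1*1)/1, (7 - 3*1)/1) => y in {0, ..., 4}; best 1*1 + 5*4 = 21
  x = 2: y <= min((6 - 1*2)/1, (7 - 3*2)/1) => y in {0, ..., 1}; best 1*2 + 5*1 = 7
The maximum 1x + 5y = 30 is achieved at x = 0, y = 6.
Check: 1*0 + 1*6 = 6 <= 6 and 3*0 + 1*6 = 6 <= 7.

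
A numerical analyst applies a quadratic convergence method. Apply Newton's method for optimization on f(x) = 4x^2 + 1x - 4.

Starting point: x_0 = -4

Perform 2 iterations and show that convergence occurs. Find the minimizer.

f(x) = 4x^2 + 1x - 4, f'(x) = 8x + (1), f''(x) = 8
Step 1: f'(-4) = -31, x_1 = -4 - -31/8 = -1/8
Step 2: f'(-1/8) = 0, x_2 = -1/8 (converged)
Newton's method converges in 1 step for quadratics.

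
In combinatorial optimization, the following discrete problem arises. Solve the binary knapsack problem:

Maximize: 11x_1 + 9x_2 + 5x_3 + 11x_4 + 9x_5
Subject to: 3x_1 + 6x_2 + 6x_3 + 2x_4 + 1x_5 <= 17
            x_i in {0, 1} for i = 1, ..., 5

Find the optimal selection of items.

Items: item 1 (v=11, w=3), item 2 (v=9, w=6), item 3 (v=5, w=6), item 4 (v=11, w=2), item 5 (v=9, w=1)
Capacity: 17
Checking all 32 subsets (w = total weight, v = total value):
  {}: w = 0, v = 0
  {1}: w = 3, v = 11
  {2}: w = 6, v = 9
  {3}: w = 6, v = 5
  {4}: w = 2, v = 11
  {5}: w = 1, v = 9
  {1, 2}: w = 9, v = 20
  {1, 3}: w = 9, v = 16
  {1, 4}: w = 5, v = 22
  {1, 5}: w = 4, v = 20
  {2, 3}: w = 12, v = 14
  {2, 4}: w = 8, v = 20
  {2, 5}: w = 7, v = 18
  {3, 4}: w = 8, v = 16
  {3, 5}: w = 7, v = 14
  {4, 5}: w = 3, v = 20
  {1, 2, 3}: w = 15, v = 25
  {1, 2, 4}: w = 11, v = 31
  {1, 2, 5}: w = 10, v = 29
  {1, 3, 4}: w = 11, v = 27
  {1, 3, 5}: w = 10, v = 25
  {1, 4, 5}: w = 6, v = 31
  {2, 3, 4}: w = 14, v = 25
  {2, 3, 5}: w = 13, v = 23
  {2, 4, 5}: w = 9, v = 29
  {3, 4, 5}: w = 9, v = 25
  {1, 2, 3, 4}: w = 17, v = 36
  {1, 2, 3, 5}: w = 16, v = 34
  {1, 2, 4, 5}: w = 12, v = 40
  {1, 3, 4, 5}: w = 12, v = 36
  {2, 3, 4, 5}: w = 15, v = 34
  {1, 2, 3, 4, 5}: w = 18 > 17, infeasible
Best feasible subset: items [1, 2, 4, 5]
Total weight: 12 <= 17, total value: 40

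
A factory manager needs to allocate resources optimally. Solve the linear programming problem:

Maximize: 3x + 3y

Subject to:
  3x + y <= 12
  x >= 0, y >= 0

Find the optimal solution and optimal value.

The feasible region has vertices at [(0, 0), (4, 0), (0, 12)].
Checking objective 3x + 3y at each vertex:
  (0, 0): 3*0 + 3*0 = 0
  (4, 0): 3*4 + 3*0 = 12
  (0, 12): 3*0 + 3*12 = 36
Maximum is 36 at (0, 12).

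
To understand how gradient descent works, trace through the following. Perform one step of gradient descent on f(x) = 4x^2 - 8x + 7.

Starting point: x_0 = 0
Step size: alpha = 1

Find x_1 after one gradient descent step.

f(x) = 4x^2 - 8x + 7
f'(x) = 8x - 8
f'(0) = 8*0 + (-8) = -8
x_1 = x_0 - alpha * f'(x_0) = 0 - 1 * -8 = 8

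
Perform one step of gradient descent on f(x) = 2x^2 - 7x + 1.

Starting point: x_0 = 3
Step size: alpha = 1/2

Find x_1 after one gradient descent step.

f(x) = 2x^2 - 7x + 1
f'(x) = 4x - 7
f'(3) = 4*3 + (-7) = 5
x_1 = x_0 - alpha * f'(x_0) = 3 - 1/2 * 5 = 1/2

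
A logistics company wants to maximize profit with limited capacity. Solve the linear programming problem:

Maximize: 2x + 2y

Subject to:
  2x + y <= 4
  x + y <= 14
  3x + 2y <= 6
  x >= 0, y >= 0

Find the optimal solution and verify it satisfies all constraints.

Feasible vertices: (0, 0), (0, 3), (2, 0)
Objective 2x + 2y at each vertex:
  (0, 0): 0
  (0, 3): 6
  (2, 0): 4
Maximum is 6 at (0, 3).
Verify constraints at (x, y) = (0, 3):
  2*0 + 1*3 = 3 <= 4
  1*0 + 1*3 = 3 <= 14
  3*0 + 2*3 = 6 <= 6 (active)
  x = 0 >= 0, y = 3 >= 0. All constraints satisfied.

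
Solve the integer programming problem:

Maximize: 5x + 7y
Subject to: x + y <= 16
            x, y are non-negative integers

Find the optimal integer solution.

Objective: 5x + 7y, constraint: x + y <= 16
Coefficient of y is 7 > coefficient of x is 5, so allocate the entire budget to y.
Optimal: x = 0, y = 16, value = 112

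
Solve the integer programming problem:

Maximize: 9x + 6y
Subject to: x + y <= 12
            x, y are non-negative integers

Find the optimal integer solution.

Objective: 9x + 6y, constraint: x + y <= 12
Coefficient of x is 9 >= coefficient of y is 6, so allocate the entire budget to x.
Optimal: x = 12, y = 0, value = 108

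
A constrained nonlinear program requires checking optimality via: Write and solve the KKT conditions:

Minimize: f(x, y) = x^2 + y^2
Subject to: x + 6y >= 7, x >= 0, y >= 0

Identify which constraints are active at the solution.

KKT conditions for min x^2 + y^2 s.t. 1x + 6y >= 7, x >= 0, y >= 0:
Stationarity: 2x = mu*1 + mu_x, 2y = mu*6 + mu_y, with mu, mu_x, mu_y >= 0
Complementary slackness: mu*(x + 6y - 7) = 0, mu_x*x = 0, mu_y*y = 0
(0, 0) is infeasible (1*0 + 6*0 < 7), so if mu = 0 stationarity would force x = mu_x/2 >= 0, y = mu_y/2 >= 0 with mu_x*x = mu_y*y = 0, i.e. x = y = 0: contradiction. Hence mu > 0 and x + 6y = 7 is active.
Try x > 0, y > 0 (so mu_x = mu_y = 0): x = 1*mu/2, y = 6*mu/2
Substitute: 1*(1*mu/2) + 6*(6*mu/2) = 7
  mu*37/2 = 7 => mu = 14/37
x* = 7/37 > 0, y* = 42/37 > 0, consistent with mu_x = mu_y = 0.
f is convex and the constraints are linear, so this KKT point is the global minimum.
f* = 49/37
Active constraints: x + 6y >= 7 (holds with equality, mu = 14/37 > 0); x >= 0 and y >= 0 are inactive (mu_x = mu_y = 0).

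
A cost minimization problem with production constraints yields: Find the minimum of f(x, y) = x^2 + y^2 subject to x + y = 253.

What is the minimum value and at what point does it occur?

Substitute y = 253 - x into f(x,y) = x^2 + y^2:
g(x) = x^2 + (253 - x)^2 = 2x^2 - 506x + 64009
g'(x) = 4x - 506 = 0  =>  x = 253/2
y = 253 - 253/2 = 253/2
Minimum value = (253/2)^2 + (253/2)^2 = 64009/2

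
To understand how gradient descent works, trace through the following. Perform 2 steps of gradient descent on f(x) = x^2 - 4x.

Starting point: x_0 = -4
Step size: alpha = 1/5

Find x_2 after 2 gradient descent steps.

f(x) = x^2 - 4x, f'(x) = 2x + (-4)
Step 1: f'(-4) = -12, x_1 = -4 - 1/5 * -12 = -8/5
Step 2: f'(-8/5) = -36/5, x_2 = -8/5 - 1/5 * -36/5 = -4/25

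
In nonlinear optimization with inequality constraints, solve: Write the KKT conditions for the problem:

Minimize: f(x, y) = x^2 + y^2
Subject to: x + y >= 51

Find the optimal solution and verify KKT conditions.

KKT conditions for min x^2 + y^2 s.t. x + y >= 51:
Stationarity: 2x = mu, 2y = mu
So x = y = mu/2.
Complementary slackness: mu*(x + y - 51) = 0
Primal feasibility: x + y >= 51; dual feasibility: mu >= 0
If mu = 0 then x = y = 0, but 0 + 0 < 51 is infeasible, so the constraint is active.
Constraint active: x + y = 2*(mu/2) = 51 => mu = 51
x = y = 51/2, f = 2601/2
Verify: stationarity 2*(51/2) = 51 = mu; primal 51/2 + 51/2 = 51 >= 51; dual mu = 51 >= 0; complementary slackness 51*(51 - 51) = 0. All KKT conditions hold.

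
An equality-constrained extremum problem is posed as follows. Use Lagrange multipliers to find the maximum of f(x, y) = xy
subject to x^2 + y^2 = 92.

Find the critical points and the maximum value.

Lagrange conditions: y = 2*lambda*x and x = 2*lambda*y
If x = 0 then y = 0, violating the constraint, so x, y != 0.
Dividing: y/x = x/y => x^2 = y^2 => y = x or y = -x
Constraint: 2x^2 = 92 => x^2 = 46 => x = +/-sqrt(46)
Critical points: (sqrt(46), sqrt(46)), (-sqrt(46), -sqrt(46)), (sqrt(46), -sqrt(46)), (-sqrt(46), sqrt(46))
  y = x:  xy = x^2 = 46  at (sqrt(46), sqrt(46)) and (-sqrt(46), -sqrt(46))
  y = -x: xy = -x^2 = -46 at (sqrt(46), -sqrt(46)) and (-sqrt(46), sqrt(46))
Maximum xy = 46 at (sqrt(46), sqrt(46)) and (-sqrt(46), -sqrt(46))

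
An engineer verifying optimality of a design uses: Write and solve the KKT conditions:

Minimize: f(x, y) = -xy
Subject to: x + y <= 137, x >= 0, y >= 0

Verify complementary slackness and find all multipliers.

Problem: min -xy s.t. x + y <= 137 (multiplier lambda), x >= 0 (mu_x), y >= 0 (mu_y)
KKT stationarity: -y + lambda - mu_x = 0, -x + lambda - mu_y = 0, with lambda, mu_x, mu_y >= 0
Complementary slackness: lambda*(x + y - 137) = 0, mu_x*x = 0, mu_y*y = 0
If lambda = 0: y = -mu_x <= 0 and x = -mu_y <= 0 force x = y = 0 with f = 0; but x = y = 137/2 is feasible with f = -18769/4 < 0, so this is not the minimum. Hence lambda > 0 and x + y = 137.
Try x > 0, y > 0 (so mu_x = mu_y = 0): y = lambda, x = lambda => x = y = lambda
x + y = 137 => 2*lambda = 137 => lambda = 137/2
x* = y* = 137/2 > 0, consistent with mu_x = mu_y = 0.
(Any feasible point with x = 0 or y = 0 has f = 0 > -18769/4, so the minimum is not on those boundaries.)
min(-xy) = -18769/4 (i.e. max xy = 18769/4)
Multipliers: lambda = 137/2, mu_x = 0, mu_y = 0
Complementary slackness: lambda*(x + y - 137) = 137/2*(137/2 + 137/2 - 137) = 0, mu_x*x = 0*137/2 = 0, mu_y*y = 0*137/2 = 0. Satisfied.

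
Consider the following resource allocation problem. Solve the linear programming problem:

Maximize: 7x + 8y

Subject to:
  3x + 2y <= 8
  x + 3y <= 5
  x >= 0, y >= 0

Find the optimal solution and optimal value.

Feasible vertices: (0, 0), (0, 5/3), (2, 1), (8/3, 0)
Objective 7x + 8y at each:
  (0, 0): 0
  (0, 5/3): 40/3
  (2, 1): 22
  (8/3, 0): 56/3
Maximum is 22 at (2, 1).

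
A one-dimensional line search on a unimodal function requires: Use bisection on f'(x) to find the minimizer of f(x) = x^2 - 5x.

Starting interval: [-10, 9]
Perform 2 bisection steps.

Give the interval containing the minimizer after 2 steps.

Finding critical point of f(x) = x^2 - 5x using bisection on f'(x) = 2x + -5.
f'(x) = 0 when x = 5/2.
Starting interval: [-10, 9]
Step 1: mid = -1/2, f'(mid) = -6, new interval = [-1/2, 9]
Step 2: mid = 17/4, f'(mid) = 7/2, new interval = [-1/2, 17/4]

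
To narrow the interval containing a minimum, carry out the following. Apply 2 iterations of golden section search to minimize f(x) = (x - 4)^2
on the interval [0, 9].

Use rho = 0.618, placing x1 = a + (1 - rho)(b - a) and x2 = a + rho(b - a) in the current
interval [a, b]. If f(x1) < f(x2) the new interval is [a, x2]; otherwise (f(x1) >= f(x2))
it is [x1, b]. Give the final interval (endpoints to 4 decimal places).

Golden section search for min of f(x) = (x - 4)^2 on [0, 9].
Each step: x1 = a + (1 - rho)(b - a), x2 = a + rho(b - a); if f(x1) < f(x2) keep [a, x2], otherwise keep [x1, b].
Step 1: [0.0000, 9.0000], x1=3.4380 (f=0.3158), x2=5.5620 (f=2.4398); f(x1) < f(x2) => keep [0.0000, 5.5620]
Step 2: [0.0000, 5.5620], x1=2.1247 (f=3.5168), x2=3.4373 (f=0.3166); f(x1) > f(x2) => keep [2.1247, 5.5620]
Final interval: [2.1247, 5.5620]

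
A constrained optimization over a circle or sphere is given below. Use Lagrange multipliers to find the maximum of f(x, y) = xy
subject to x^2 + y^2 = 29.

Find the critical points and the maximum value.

Lagrange conditions: y = 2*lambda*x and x = 2*lambda*y
If x = 0 then y = 0, violating the constraint, so x, y != 0.
Dividing: y/x = x/y => x^2 = y^2 => y = x or y = -x
Constraint: 2x^2 = 29 => x^2 = 29/2 => x = +/-sqrt(29/2)
Critical points: (sqrt(29/2), sqrt(29/2)), (-sqrt(29/2), -sqrt(29/2)), (sqrt(29/2), -sqrt(29/2)), (-sqrt(29/2), sqrt(29/2))
  y = x:  xy = x^2 = 29/2  at (sqrt(29/2), sqrt(29/2)) and (-sqrt(29/2), -sqrt(29/2))
  y = -x: xy = -x^2 = -29/2 at (sqrt(29/2), -sqrt(29/2)) and (-sqrt(29/2), sqrt(29/2))
Maximum xy = 29/2 at (sqrt(29/2), sqrt(29/2)) and (-sqrt(29/2), -sqrt(29/2))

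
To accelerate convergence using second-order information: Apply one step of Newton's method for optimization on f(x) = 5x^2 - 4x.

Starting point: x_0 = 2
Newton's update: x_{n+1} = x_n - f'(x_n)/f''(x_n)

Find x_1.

f(x) = 5x^2 - 4x
f'(x) = 10x + (-4), f''(x) = 10
Newton step: x_1 = x_0 - f'(x_0)/f''(x_0)
f'(2) = 16
x_1 = 2 - 16/10 = 2/5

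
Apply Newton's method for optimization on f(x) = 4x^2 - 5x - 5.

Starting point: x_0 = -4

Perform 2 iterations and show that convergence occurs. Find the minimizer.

f(x) = 4x^2 - 5x - 5, f'(x) = 8x + (-5), f''(x) = 8
Step 1: f'(-4) = -37, x_1 = -4 - -37/8 = 5/8
Step 2: f'(5/8) = 0, x_2 = 5/8 (converged)
Newton's method converges in 1 step for quadratics.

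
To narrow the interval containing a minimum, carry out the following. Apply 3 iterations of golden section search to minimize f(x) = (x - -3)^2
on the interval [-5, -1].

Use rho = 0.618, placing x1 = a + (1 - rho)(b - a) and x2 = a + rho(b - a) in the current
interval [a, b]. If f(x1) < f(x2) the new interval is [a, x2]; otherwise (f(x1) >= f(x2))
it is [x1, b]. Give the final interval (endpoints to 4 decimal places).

Golden section search for min of f(x) = (x - -3)^2 on [-5, -1].
Each step: x1 = a + (1 - rho)(b - a), x2 = a + rho(b - a); if f(x1) < f(x2) keep [a, x2], otherwise keep [x1, b].
Step 1: [-5.0000, -1.0000], x1=-3.4720 (f=0.2228), x2=-2.5280 (f=0.2228); f(x1) = f(x2) (tie, not '<') => keep [-3.4720, -1.0000]
Step 2: [-3.4720, -1.0000], x1=-2.5277 (f=0.2231), x2=-1.9443 (f=1.1145); f(x1) < f(x2) => keep [-3.4720, -1.9443]
Step 3: [-3.4720, -1.9443], x1=-2.8884 (f=0.0125), x2=-2.5279 (f=0.2229); f(x1) < f(x2) => keep [-3.4720, -2.5279]
Final interval: [-3.4720, -2.5279]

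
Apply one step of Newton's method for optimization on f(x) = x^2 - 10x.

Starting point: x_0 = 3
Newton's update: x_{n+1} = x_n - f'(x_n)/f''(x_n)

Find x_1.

f(x) = x^2 - 10x
f'(x) = 2x + (-10), f''(x) = 2
Newton step: x_1 = x_0 - f'(x_0)/f''(x_0)
f'(3) = -4
x_1 = 3 - -4/2 = 5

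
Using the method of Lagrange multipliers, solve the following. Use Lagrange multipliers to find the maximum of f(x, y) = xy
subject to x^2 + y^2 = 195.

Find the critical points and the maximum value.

Lagrange conditions: y = 2*lambda*x and x = 2*lambda*y
If x = 0 then y = 0, violating the constraint, so x, y != 0.
Dividing: y/x = x/y => x^2 = y^2 => y = x or y = -x
Constraint: 2x^2 = 195 => x^2 = 195/2 => x = +/-sqrt(195/2)
Critical points: (sqrt(195/2), sqrt(195/2)), (-sqrt(195/2), -sqrt(195/2)), (sqrt(195/2), -sqrt(195/2)), (-sqrt(195/2), sqrt(195/2))
  y = x:  xy = x^2 = 195/2  at (sqrt(195/2), sqrt(195/2)) and (-sqrt(195/2), -sqrt(195/2))
  y = -x: xy = -x^2 = -195/2 at (sqrt(195/2), -sqrt(195/2)) and (-sqrt(195/2), sqrt(195/2))
Maximum xy = 195/2 at (sqrt(195/2), sqrt(195/2)) and (-sqrt(195/2), -sqrt(195/2))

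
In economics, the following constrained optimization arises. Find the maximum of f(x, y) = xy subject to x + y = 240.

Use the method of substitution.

Substitute y = 240 - x into f(x,y) = xy:
g(x) = x(240 - x) = 240x - x^2
g'(x) = 240 - 2x = 0  =>  x = 120
y = 240 - 120 = 120
Maximum value = 120 * 120 = 14400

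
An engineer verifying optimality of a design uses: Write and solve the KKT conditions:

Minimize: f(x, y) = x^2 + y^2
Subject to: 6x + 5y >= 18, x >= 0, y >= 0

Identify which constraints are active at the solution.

KKT conditions for min x^2 + y^2 s.t. 6x + 5y >= 18, x >= 0, y >= 0:
Stationarity: 2x = mu*6 + mu_x, 2y = mu*5 + mu_y, with mu, mu_x, mu_y >= 0
Complementary slackness: mu*(6x + 5y - 18) = 0, mu_x*x = 0, mu_y*y = 0
(0, 0) is infeasible (6*0 + 5*0 < 18), so if mu = 0 stationarity would force x = mu_x/2 >= 0, y = mu_y/2 >= 0 with mu_x*x = mu_y*y = 0, i.e. x = y = 0: contradiction. Hence mu > 0 and 6x + 5y = 18 is active.
Try x > 0, y > 0 (so mu_x = mu_y = 0): x = 6*mu/2, y = 5*mu/2
Substitute: 6*(6*mu/2) + 5*(5*mu/2) = 18
  mu*61/2 = 18 => mu = 36/61
x* = 108/61 > 0, y* = 90/61 > 0, consistent with mu_x = mu_y = 0.
f is convex and the constraints are linear, so this KKT point is the global minimum.
f* = 324/61
Active constraints: 6x + 5y >= 18 (holds with equality, mu = 36/61 > 0); x >= 0 and y >= 0 are inactive (mu_x = mu_y = 0).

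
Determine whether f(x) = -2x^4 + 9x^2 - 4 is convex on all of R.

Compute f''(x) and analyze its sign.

f(x) = -2x^4 + 9x^2 - 4
f'(x) = -8x^3 + 18x
f''(x) = -24x^2 + 18
f''(x) = -24x^2 + 18 -> -inf as |x| -> inf
Therefore, f is not globally convex on R.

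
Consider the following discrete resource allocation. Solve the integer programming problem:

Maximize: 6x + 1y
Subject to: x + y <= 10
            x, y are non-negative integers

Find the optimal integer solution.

Objective: 6x + 1y, constraint: x + y <= 10
Coefficient of x is 6 >= coefficient of y is 1, so allocate the entire budget to x.
Optimal: x = 10, y = 0, value = 60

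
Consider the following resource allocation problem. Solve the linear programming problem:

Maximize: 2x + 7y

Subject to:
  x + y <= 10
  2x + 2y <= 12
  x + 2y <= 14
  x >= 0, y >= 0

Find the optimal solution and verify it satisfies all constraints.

Feasible vertices: (0, 0), (0, 6), (6, 0)
Objective 2x + 7y at each vertex:
  (0, 0): 0
  (0, 6): 42
  (6, 0): 12
Maximum is 42 at (0, 6).
Verify constraints at (x, y) = (0, 6):
  1*0 + 1*6 = 6 <= 10
  2*0 + 2*6 = 12 <= 12 (active)
  1*0 + 2*6 = 12 <= 14
  x = 0 >= 0, y = 6 >= 0. All constraints satisfied.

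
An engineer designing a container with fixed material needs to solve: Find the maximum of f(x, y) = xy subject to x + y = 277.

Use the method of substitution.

Substitute y = 277 - x into f(x,y) = xy:
g(x) = x(277 - x) = 277x - x^2
g'(x) = 277 - 2x = 0  =>  x = 277/2
y = 277 - 277/2 = 277/2
Maximum value = (277/2) * (277/2) = 76729/4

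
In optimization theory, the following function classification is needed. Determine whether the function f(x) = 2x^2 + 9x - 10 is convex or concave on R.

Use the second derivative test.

f(x) = 2x^2 + 9x - 10
f'(x) = 4x + 9
f''(x) = 4
Since f''(x) = 4 > 0 for all x, f is convex on R.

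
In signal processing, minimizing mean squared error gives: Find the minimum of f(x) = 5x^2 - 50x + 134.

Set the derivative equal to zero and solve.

f(x) = 5x^2 - 50x + 134
f'(x) = 10x + (-50) = 0
x = 50/10 = 5
f(5) = 9
Since f''(x) = 10 > 0, this is a minimum.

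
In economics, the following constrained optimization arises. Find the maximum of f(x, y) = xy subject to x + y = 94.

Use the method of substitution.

Substitute y = 94 - x into f(x,y) = xy:
g(x) = x(94 - x) = 94x - x^2
g'(x) = 94 - 2x = 0  =>  x = 47
y = 94 - 47 = 47
Maximum value = 47 * 47 = 2209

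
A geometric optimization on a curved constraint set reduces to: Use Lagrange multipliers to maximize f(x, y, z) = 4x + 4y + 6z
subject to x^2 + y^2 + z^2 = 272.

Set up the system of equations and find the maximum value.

Lagrange conditions: 4 = 2*lambda*x, 4 = 2*lambda*y, 6 = 2*lambda*z
So x:4 = y:4 = z:6, i.e. x = 4t, y = 4t, z = 6t
Constraint: t^2*(4^2 + 4^2 + 6^2) = 272
  t^2 * 68 = 272  =>  t = sqrt(4)
Maximum = 4*4t + 4*4t + 6*6t = 68*sqrt(4) = 136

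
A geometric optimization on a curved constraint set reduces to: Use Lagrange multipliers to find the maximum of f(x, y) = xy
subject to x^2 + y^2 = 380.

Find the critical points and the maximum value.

Lagrange conditions: y = 2*lambda*x and x = 2*lambda*y
If x = 0 then y = 0, violating the constraint, so x, y != 0.
Dividing: y/x = x/y => x^2 = y^2 => y = x or y = -x
Constraint: 2x^2 = 380 => x^2 = 190 => x = +/-sqrt(190)
Critical points: (sqrt(190), sqrt(190)), (-sqrt(190), -sqrt(190)), (sqrt(190), -sqrt(190)), (-sqrt(190), sqrt(190))
  y = x:  xy = x^2 = 190  at (sqrt(190), sqrt(190)) and (-sqrt(190), -sqrt(190))
  y = -x: xy = -x^2 = -190 at (sqrt(190), -sqrt(190)) and (-sqrt(190), sqrt(190))
Maximum xy = 190 at (sqrt(190), sqrt(190)) and (-sqrt(190), -sqrt(190))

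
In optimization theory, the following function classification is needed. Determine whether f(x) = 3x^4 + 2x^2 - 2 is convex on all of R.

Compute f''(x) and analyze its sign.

f(x) = 3x^4 + 2x^2 - 2
f'(x) = 12x^3 + 4x
f''(x) = 36x^2 + 4
f''(x) = 36x^2 + 4 >= 4 > 0 for all x
Therefore, f is convex on R.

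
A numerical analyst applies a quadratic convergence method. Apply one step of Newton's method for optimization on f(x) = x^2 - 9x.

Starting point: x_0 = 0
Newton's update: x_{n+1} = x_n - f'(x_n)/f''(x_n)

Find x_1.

f(x) = x^2 - 9x
f'(x) = 2x + (-9), f''(x) = 2
Newton step: x_1 = x_0 - f'(x_0)/f''(x_0)
f'(0) = -9
x_1 = 0 - -9/2 = 9/2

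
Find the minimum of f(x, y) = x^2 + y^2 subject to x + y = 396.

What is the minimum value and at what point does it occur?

Substitute y = 396 - x into f(x,y) = x^2 + y^2:
g(x) = x^2 + (396 - x)^2 = 2x^2 - 792x + 156816
g'(x) = 4x - 792 = 0  =>  x = 198
y = 396 - 198 = 198
Minimum value = 198^2 + 198^2 = 78408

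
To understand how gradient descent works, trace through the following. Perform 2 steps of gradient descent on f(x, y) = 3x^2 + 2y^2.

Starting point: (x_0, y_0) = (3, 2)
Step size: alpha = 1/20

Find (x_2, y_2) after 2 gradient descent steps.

f(x,y) = 3x^2 + 2y^2
grad_x = 6x + 0y, grad_y = 4y + 0x
Step 1: grad = (18, 8), (21/10, 8/5)
Step 2: grad = (63/5, 32/5), (147/100, 32/25)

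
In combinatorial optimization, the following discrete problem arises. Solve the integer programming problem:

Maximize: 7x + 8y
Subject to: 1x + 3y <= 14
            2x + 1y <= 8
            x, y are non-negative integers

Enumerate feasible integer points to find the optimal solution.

Constraint 1: 1x + 3y <= 14
Constraint 2: 2x + 1y <= 8
Feasible x range (need y >= 0): 0 <= x <= min(14/1, 8/2) => x in {0, ..., 4}.
Enumerate feasible integer points row by row (the coefficient of y is 8 > 0, so for each x the largest feasible y gives the best value):
  x = 0: y <= min((14 - 1*0)/3, (8 - 2*0)/1) => y in {0, ..., 4}; best 7*0 + 8*4 = 32
  x = 1: y <= min((14 - 1*1)/3, (8 - 2*1)/1) => y in {0, ..., 4}; best 7*1 + 8*4 = 39
  x = 2: y <= min((14 - 1*2)/3, (8 - 2*2)/1) => y in {0, ..., 4}; best 7*2 + 8*4 = 46
  x = 3: y <= min((14 - 1*3)/3, (8 - 2*3)/1) => y in {0, ..., 2}; best 7*3 + 8*2 = 37
  x = 4: y <= min((14 - 1*4)/3, (8 - 2*4)/1) => y in {0}; best 7*4 + 8*0 = 28
The maximum 7x + 8y = 46 is achieved at x = 2, y = 4.
Check: 1*2 + 3*4 = 14 <= 14 and 2*2 + 1*4 = 8 <= 8.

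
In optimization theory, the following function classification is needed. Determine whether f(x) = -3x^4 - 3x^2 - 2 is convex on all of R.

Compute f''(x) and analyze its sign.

f(x) = -3x^4 - 3x^2 - 2
f'(x) = -12x^3 + -6x
f''(x) = -36x^2 + -6
f''(x) = -36x^2 + -6 <= -6 < 0 for all x
Therefore, f is concave on R.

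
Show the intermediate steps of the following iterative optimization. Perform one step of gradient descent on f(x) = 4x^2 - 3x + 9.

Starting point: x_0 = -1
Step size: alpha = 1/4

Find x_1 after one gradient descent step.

f(x) = 4x^2 - 3x + 9
f'(x) = 8x - 3
f'(-1) = 8*-1 + (-3) = -11
x_1 = x_0 - alpha * f'(x_0) = -1 - 1/4 * -11 = 7/4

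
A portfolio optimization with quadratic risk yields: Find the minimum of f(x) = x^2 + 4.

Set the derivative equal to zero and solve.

f(x) = x^2 + 4
f'(x) = 2x + (0) = 0
x = 0/2 = 0
f(0) = 4
Since f''(x) = 2 > 0, this is a minimum.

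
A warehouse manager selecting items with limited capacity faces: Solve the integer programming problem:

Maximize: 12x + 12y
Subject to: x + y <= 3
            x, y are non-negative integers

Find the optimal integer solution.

Objective: 12x + 12y, constraint: x + y <= 3
Coefficient of x is 12 >= coefficient of y is 12, so allocate the entire budget to x.
Optimal: x = 3, y = 0, value = 36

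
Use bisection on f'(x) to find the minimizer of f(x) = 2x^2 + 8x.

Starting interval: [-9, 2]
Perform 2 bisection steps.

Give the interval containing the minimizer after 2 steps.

Finding critical point of f(x) = 2x^2 + 8x using bisection on f'(x) = 4x + 8.
f'(x) = 0 when x = -2.
Starting interval: [-9, 2]
Step 1: mid = -7/2, f'(mid) = -6, new interval = [-7/2, 2]
Step 2: mid = -3/4, f'(mid) = 5, new interval = [-7/2, -3/4]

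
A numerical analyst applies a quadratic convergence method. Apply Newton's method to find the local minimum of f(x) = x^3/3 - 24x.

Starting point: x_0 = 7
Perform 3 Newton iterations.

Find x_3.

f(x) = x^3/3 - 24x
f'(x) = x^2 - 24, f''(x) = 2x
Newton update: x_{n+1} = x_n - (x_n^2 - 24)/(2*x_n)
Step 1: x_0 = 7, f'=25, f''=14, x_1 = 73/14
Step 2: x_1 = 73/14, f'=625/196, f''=73/7, x_2 = 10033/2044
Step 3: x_2 = 10033/2044, f'=390625/4177936, f''=10033/1022, x_3 = 200931553/41014904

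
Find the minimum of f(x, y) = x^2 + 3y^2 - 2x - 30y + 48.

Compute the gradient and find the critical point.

f(x,y) = x^2 + 3y^2 - 2x - 30y + 48
df/dx = 2x + (-2) = 0  =>  x = 1
df/dy = 6y + (-30) = 0  =>  y = 5
f(1, 5) = 1*(1)^2 + 3*(5)^2 + -2*(1) + -30*(5) + 48 = -28
Hessian is diagonal with entries 2, 6 > 0, so this is a minimum.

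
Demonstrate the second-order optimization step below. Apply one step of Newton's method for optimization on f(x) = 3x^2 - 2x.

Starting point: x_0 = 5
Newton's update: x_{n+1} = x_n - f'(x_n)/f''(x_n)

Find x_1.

f(x) = 3x^2 - 2x
f'(x) = 6x + (-2), f''(x) = 6
Newton step: x_1 = x_0 - f'(x_0)/f''(x_0)
f'(5) = 28
x_1 = 5 - 28/6 = 1/3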